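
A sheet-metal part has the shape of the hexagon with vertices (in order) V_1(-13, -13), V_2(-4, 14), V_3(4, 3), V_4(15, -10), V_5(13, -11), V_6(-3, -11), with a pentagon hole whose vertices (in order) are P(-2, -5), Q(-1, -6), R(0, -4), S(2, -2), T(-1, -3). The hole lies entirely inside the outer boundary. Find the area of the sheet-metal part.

Outer boundary:
Apply Gauss's area formula: 2A = Σ (x_i·y_{i+1} − x_{i+1}·y_i), indices taken mod 6.
Cross-terms: -234, -68, -85, -35, -176, -104  ⇒  Σ = -702
Area = |Σ|/2 = 351.
Hole:
Apply Gauss's area formula: 2A = Σ (x_i·y_{i+1} − x_{i+1}·y_i), indices taken mod 5.
Σ = (7) + (4) + (8) + (-8) + (-1) = 10
Area = |Σ|/2 = 5.
Net area = 351 − 5 = 346.

346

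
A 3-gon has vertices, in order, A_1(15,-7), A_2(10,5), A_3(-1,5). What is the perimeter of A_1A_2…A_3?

|A_1A_2| = √((-5)² + (12)²) = √169 = 13
|A_2A_3| = √((-11)² + (0)²) = √121 = 11
|A_3A_1| = √((16)² + (-12)²) = √400 = 20
Perimeter = 13 + 11 + 20 = 44.

44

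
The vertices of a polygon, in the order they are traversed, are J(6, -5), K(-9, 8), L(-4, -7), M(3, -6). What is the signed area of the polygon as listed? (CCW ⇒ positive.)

82

Σ = (3) + (95) + (45) + (21) = 164
Signed area = Σ/2 = 82 (positive ⇒ counter-clockwise traversal).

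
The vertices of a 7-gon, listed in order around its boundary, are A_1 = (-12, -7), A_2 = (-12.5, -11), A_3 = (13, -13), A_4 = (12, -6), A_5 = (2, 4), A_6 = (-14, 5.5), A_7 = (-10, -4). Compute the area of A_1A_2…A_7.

344

Apply the shoelace (surveyor's) formula: 2A = Σ (x_i·y_{i+1} − x_{i+1}·y_i), indices taken mod 7.
Cross-terms: 44.5, 305.5, 78, 60, 67, 111, 22  ⇒  Σ = 688
Area = |Σ|/2 = 344.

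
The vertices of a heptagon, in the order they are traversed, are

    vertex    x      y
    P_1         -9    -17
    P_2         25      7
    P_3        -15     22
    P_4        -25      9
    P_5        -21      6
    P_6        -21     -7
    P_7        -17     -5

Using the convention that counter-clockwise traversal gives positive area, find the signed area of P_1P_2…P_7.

Apply the shoelace (surveyor's) formula: 2A = Σ (x_i·y_{i+1} − x_{i+1}·y_i), indices taken mod 7.
Cross-terms: 362, 655, 415, 39, 273, -14, 244  ⇒  Σ = 1974
Signed area = Σ/2 = 987 (positive ⇒ counter-clockwise traversal).

987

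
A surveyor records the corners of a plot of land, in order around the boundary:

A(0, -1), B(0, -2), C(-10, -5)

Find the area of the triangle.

5

Apply Gauss's area formula: 2A = Σ (x_i·y_{i+1} − x_{i+1}·y_i), indices taken mod 3.
Cross-terms: 0, -20, 10  ⇒  Σ = -10
Area = |Σ|/2 = 5.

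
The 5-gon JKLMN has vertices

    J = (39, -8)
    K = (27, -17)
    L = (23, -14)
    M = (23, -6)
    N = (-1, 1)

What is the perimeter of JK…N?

|JK| = √((-12)² + (-9)²) = √225 = 15
|KL| = √((-4)² + (3)²) = √25 = 5
|LM| = √((0)² + (8)²) = √64 = 8
|MN| = √((-24)² + (7)²) = √625 = 25
|NJ| = √((40)² + (-9)²) = √1681 = 41
Perimeter = 15 + 5 + 8 + 25 + 41 = 94.

94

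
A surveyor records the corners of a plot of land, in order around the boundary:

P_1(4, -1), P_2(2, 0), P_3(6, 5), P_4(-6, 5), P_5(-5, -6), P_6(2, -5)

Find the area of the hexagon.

94

Apply the surveyor's formula: 2A = Σ (x_i·y_{i+1} − x_{i+1}·y_i), indices taken mod 6.
Cross-terms: 2, 10, 60, 61, 37, 18  ⇒  Σ = 188
Area = |Σ|/2 = 94.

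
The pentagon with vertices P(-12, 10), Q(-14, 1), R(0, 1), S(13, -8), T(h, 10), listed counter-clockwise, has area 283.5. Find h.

The doubled signed area Σ (x_i y_{i+1} − x_{i+1} y_i) is linear in h.
With h=0 it equals 351; the coefficient of h is 18 (from the two edges through T).
So 18·h + 351 = 2·283.5 = 567 ⇒ h = 12.

12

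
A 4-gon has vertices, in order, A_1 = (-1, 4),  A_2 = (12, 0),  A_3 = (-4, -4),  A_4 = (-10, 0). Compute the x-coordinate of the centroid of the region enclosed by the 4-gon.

Apply the shoelace formula. First the cross-terms c_i = x_i·y_{i+1} − x_{i+1}·y_i:
  -48, -48, -40, -40  ⇒  2A = -176, A = -88.
Then Σ (x_i + x_{i+1})·c_i = 88, so x̄ = 88 / (6·(-88)) = -1/6.

-1/6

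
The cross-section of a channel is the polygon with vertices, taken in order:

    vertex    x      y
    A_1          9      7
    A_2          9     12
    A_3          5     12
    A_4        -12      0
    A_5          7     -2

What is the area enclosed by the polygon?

164

Cross-terms: 45, 48, 144, 24, 67  ⇒  Σ = 328
Area = |Σ|/2 = 164.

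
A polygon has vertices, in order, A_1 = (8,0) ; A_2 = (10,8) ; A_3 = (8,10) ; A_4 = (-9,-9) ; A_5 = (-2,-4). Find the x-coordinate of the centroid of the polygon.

74/21

Apply the surveyor's formula. First the cross-terms c_i = x_i·y_{i+1} − x_{i+1}·y_i:
  64, 36, 18, 18, 32  ⇒  2A = 168, A = 84.
Then Σ (x_i + x_{i+1})·c_i = 1776, so x̄ = 1776 / (6·84) = 74/21.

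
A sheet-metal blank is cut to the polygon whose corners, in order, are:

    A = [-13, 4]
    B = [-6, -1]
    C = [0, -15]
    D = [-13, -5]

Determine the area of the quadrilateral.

92.5

Apply the surveyor's formula: 2A = Σ (x_i·y_{i+1} − x_{i+1}·y_i), indices taken mod 4.
Σ = (37) + (90) + (-195) + (-117) = -185
Area = |Σ|/2 = 92.5.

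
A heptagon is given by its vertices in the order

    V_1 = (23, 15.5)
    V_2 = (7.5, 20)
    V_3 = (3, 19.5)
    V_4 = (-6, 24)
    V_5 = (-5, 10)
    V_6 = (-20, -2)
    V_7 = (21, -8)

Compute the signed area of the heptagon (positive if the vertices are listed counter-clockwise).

Apply the surveyor's formula: 2A = Σ (x_i·y_{i+1} − x_{i+1}·y_i), indices taken mod 7.
Cross-terms: 343.75, 86.25, 189, 60, 210, 202, 509.5  ⇒  Σ = 1600.5
Signed area = Σ/2 = 800.25 (positive ⇒ counter-clockwise traversal).

800.25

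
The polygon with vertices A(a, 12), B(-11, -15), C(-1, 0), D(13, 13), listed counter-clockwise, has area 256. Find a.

Write out the shoelace sum; only the two edges meeting at A involve a:
2·Area = [(13·12 − a·13) + (a·(-15) − (-11)·12)] + -28
       = -28·a + 260 = 512
⇒ a = -9.

-9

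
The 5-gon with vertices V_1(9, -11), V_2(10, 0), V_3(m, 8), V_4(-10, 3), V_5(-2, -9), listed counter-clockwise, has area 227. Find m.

Write out the shoelace sum; only the two edges meeting at V_3 involve m:
2·Area = [(10·8 − m·0) + (m·3 − (-10)·8)] + 309
       = 3·m + 469 = 454
⇒ m = -5.

-5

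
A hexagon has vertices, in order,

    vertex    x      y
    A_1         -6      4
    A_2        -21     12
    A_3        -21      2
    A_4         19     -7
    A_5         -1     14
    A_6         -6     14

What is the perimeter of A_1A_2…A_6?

|A_1A_2| = √((-15)² + (8)²) = √289 = 17
|A_2A_3| = √((0)² + (-10)²) = √100 = 10
|A_3A_4| = √((40)² + (-9)²) = √1681 = 41
|A_4A_5| = √((-20)² + (21)²) = √841 = 29
|A_5A_6| = √((-5)² + (0)²) = √25 = 5
|A_6A_1| = √((0)² + (-10)²) = √100 = 10
Perimeter = 17 + 10 + 41 + 29 + 5 + 10 = 112.

112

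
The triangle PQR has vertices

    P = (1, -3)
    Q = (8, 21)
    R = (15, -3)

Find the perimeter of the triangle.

|PQ| = √((7)² + (24)²) = √625 = 25
|QR| = √((7)² + (-24)²) = √625 = 25
|RP| = √((-14)² + (0)²) = √196 = 14
Perimeter = 25 + 25 + 14 = 64.

64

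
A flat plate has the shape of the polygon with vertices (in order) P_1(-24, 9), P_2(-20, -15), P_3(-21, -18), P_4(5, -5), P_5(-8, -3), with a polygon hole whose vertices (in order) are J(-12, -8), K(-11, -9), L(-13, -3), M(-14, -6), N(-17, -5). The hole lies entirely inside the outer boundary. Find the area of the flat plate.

282.5

Outer boundary:
Σ = (540) + (45) + (195) + (-55) + (-144) = 581
Area = |Σ|/2 = 290.5.
Hole:
Apply the surveyor's formula: 2A = Σ (x_i·y_{i+1} − x_{i+1}·y_i), indices taken mod 5.
Σ = (20) + (-84) + (36) + (-32) + (76) = 16
Area = |Σ|/2 = 8.
Net area = 290.5 − 8 = 282.5.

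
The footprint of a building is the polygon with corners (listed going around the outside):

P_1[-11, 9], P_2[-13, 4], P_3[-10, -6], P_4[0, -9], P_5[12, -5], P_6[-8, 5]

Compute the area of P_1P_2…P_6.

Apply the shoelace formula: 2A = Σ (x_i·y_{i+1} − x_{i+1}·y_i), indices taken mod 6.
P_1→P_2: (-11)(4) − (-13)(9) = 73
P_2→P_3: (-13)(-6) − (-10)(4) = 118
P_3→P_4: (-10)(-9) − (0)(-6) = 90
P_4→P_5: (0)(-5) − (12)(-9) = 108
P_5→P_6: (12)(5) − (-8)(-5) = 20
P_6→P_1: (-8)(9) − (-11)(5) = -17
Σ = 392
Area = |Σ|/2 = 196.

196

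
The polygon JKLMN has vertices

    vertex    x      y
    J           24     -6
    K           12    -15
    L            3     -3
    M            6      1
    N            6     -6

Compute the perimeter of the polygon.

60

|JK| = √((-12)² + (-9)²) = √225 = 15
|KL| = √((-9)² + (12)²) = √225 = 15
|LM| = √((3)² + (4)²) = √25 = 5
|MN| = √((0)² + (-7)²) = √49 = 7
|NJ| = √((18)² + (0)²) = √324 = 18
Perimeter = 15 + 15 + 5 + 7 + 18 = 60.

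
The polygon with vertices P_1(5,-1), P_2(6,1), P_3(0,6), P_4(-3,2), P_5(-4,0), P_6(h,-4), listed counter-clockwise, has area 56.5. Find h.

Write out the shoelace sum; only the two edges meeting at P_6 involve h:
2·Area = [((-4)·(-4) − h·0) + (h·(-1) − 5·(-4))] + 73
       = -1·h + 109 = 113
⇒ h = -4.

-4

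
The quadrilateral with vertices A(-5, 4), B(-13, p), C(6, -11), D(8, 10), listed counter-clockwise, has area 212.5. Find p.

0

Write out the shoelace sum; only the two edges meeting at B involve p:
2·Area = [((-5)·p − (-13)·4) + ((-13)·(-11) − 6·p)] + 230
       = -11·p + 425 = 425
⇒ p = 0.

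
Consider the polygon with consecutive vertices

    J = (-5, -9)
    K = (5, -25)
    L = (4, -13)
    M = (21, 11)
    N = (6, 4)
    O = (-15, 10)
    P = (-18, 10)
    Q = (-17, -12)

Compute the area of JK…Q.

584.5

Apply the shoelace (surveyor's) formula: 2A = Σ (x_i·y_{i+1} − x_{i+1}·y_i), indices taken mod 8.
Σ = (170) + (35) + (317) + (18) + (120) + (30) + (386) + (93) = 1169
Area = |Σ|/2 = 584.5.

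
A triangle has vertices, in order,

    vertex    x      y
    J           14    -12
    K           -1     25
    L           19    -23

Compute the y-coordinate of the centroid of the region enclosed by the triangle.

Apply the shoelace (surveyor's) formula. First the cross-terms c_i = x_i·y_{i+1} − x_{i+1}·y_i:
  338, -452, 94  ⇒  2A = -20, A = -10.
Then Σ (y_i + y_{i+1})·c_i = 200, so ȳ = 200 / (6·(-10)) = -10/3.

-10/3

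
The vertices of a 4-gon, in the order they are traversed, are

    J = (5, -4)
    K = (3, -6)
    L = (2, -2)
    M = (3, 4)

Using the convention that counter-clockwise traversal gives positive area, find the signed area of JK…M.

Cross-terms: -18, 6, 14, -32  ⇒  Σ = -30
Signed area = Σ/2 = -15 (negative ⇒ clockwise traversal).

-15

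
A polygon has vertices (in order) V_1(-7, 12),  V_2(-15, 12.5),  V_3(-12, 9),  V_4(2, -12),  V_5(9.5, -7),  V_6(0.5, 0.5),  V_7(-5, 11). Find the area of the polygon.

183.375

Cross-terms: 92.5, 15, 126, 100, 8.25, 8, 17  ⇒  Σ = 366.75
Area = |Σ|/2 = 183.375.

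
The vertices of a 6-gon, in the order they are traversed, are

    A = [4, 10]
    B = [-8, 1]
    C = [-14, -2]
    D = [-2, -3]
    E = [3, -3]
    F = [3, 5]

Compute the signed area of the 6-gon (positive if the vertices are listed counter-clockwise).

Σ = (84) + (30) + (38) + (15) + (24) + (10) = 201
Signed area = Σ/2 = 100.5 (positive ⇒ counter-clockwise traversal).

100.5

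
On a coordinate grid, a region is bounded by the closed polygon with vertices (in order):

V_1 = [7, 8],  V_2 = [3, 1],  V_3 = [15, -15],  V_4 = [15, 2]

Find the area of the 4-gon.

142

Cross-terms: -17, -60, 255, 106  ⇒  Σ = 284
Area = |Σ|/2 = 142.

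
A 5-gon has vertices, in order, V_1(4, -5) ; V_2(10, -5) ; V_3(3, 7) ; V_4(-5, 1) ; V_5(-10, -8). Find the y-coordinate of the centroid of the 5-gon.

Apply the surveyor's formula. First the cross-terms c_i = x_i·y_{i+1} − x_{i+1}·y_i:
  30, 85, 38, 50, 82  ⇒  2A = 285, A = 142.5.
Then Σ (y_i + y_{i+1})·c_i = -1242, so ȳ = -1242 / (6·142.5) = -138/95.

-138/95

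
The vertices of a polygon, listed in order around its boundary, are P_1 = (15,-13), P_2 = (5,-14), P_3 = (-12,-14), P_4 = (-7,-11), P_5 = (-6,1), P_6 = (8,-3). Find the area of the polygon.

235.5

Apply the surveyor's formula: 2A = Σ (x_i·y_{i+1} − x_{i+1}·y_i), indices taken mod 6.
Σ = (-145) + (-238) + (34) + (-73) + (10) + (-59) = -471
Area = |Σ|/2 = 235.5.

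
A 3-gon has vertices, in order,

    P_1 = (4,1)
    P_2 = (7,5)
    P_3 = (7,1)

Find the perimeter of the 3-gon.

12

|P_1P_2| = √((3)² + (4)²) = √25 = 5
|P_2P_3| = √((0)² + (-4)²) = √16 = 4
|P_3P_1| = √((-3)² + (0)²) = √9 = 3
Perimeter = 5 + 4 + 3 = 12.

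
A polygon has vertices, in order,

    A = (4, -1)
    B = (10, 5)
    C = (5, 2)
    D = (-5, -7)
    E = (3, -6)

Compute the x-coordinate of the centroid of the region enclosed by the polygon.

Apply the shoelace formula. First the cross-terms c_i = x_i·y_{i+1} − x_{i+1}·y_i:
  30, -5, -25, 51, 21  ⇒  2A = 72, A = 36.
Then Σ (x_i + x_{i+1})·c_i = 390, so x̄ = 390 / (6·36) = 65/36.

65/36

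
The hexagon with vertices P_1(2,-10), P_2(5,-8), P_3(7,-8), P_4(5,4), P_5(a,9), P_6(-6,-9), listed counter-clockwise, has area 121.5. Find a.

The doubled signed area Σ (x_i y_{i+1} − x_{i+1} y_i) is linear in a.
With a=0 it equals 295; the coefficient of a is -13 (from the two edges through P_5).
So -13·a + 295 = 2·121.5 = 243 ⇒ a = 4.

4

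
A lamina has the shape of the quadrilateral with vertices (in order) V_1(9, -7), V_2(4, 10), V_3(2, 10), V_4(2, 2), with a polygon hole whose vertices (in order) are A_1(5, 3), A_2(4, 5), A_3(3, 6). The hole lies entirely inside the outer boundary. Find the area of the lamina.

Outer boundary:
Apply the surveyor's formula: 2A = Σ (x_i·y_{i+1} − x_{i+1}·y_i), indices taken mod 4.
Cross-terms: 118, 20, -16, -32  ⇒  Σ = 90
Area = |Σ|/2 = 45.
Hole:
Apply the shoelace formula: 2A = Σ (x_i·y_{i+1} − x_{i+1}·y_i), indices taken mod 3.
Σ = (13) + (9) + (-21) = 1
Area = |Σ|/2 = 0.5.
Net area = 45 − 0.5 = 44.5.

44.5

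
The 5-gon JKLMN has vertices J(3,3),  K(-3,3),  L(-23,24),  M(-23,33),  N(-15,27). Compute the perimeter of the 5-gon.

84

|JK| = √((-6)² + (0)²) = √36 = 6
|KL| = √((-20)² + (21)²) = √841 = 29
|LM| = √((0)² + (9)²) = √81 = 9
|MN| = √((8)² + (-6)²) = √100 = 10
|NJ| = √((18)² + (-24)²) = √900 = 30
Perimeter = 6 + 29 + 9 + 10 + 30 = 84.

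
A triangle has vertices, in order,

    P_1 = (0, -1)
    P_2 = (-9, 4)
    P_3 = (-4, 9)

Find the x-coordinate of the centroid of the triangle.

-13/3

Apply the surveyor's formula. First the cross-terms c_i = x_i·y_{i+1} − x_{i+1}·y_i:
  -9, -65, 4  ⇒  2A = -70, A = -35.
Then Σ (x_i + x_{i+1})·c_i = 910, so x̄ = 910 / (6·(-35)) = -13/3.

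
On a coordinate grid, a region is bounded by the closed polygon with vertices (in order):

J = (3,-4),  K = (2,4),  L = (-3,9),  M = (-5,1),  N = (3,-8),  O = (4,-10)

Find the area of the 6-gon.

72.5

Σ = (20) + (30) + (42) + (37) + (2) + (14) = 145
Area = |Σ|/2 = 72.5.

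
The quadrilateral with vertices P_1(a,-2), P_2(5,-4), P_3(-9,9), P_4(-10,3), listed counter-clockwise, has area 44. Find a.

Write out the shoelace sum; only the two edges meeting at P_1 involve a:
2·Area = [((-10)·(-2) − a·3) + (a·(-4) − 5·(-2))] + 72
       = -7·a + 102 = 88
⇒ a = 2.

2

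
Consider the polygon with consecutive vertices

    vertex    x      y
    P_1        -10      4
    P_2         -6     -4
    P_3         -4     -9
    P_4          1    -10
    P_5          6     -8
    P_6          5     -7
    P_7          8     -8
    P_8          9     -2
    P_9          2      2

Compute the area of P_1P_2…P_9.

161.5

Σ = (64) + (38) + (49) + (52) + (-2) + (16) + (56) + (22) + (28) = 323
Area = |Σ|/2 = 161.5.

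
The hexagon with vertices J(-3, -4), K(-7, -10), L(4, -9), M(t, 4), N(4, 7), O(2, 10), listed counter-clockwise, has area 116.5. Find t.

5

The doubled signed area Σ (x_i y_{i+1} − x_{i+1} y_i) is linear in t.
With t=0 it equals 153; the coefficient of t is 16 (from the two edges through M).
So 16·t + 153 = 2·116.5 = 233 ⇒ t = 5.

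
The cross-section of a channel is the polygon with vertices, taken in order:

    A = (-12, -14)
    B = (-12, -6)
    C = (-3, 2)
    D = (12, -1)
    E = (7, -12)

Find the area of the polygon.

Apply the shoelace formula: 2A = Σ (x_i·y_{i+1} − x_{i+1}·y_i), indices taken mod 5.
Σ = (-96) + (-42) + (-21) + (-137) + (-242) = -538
Area = |Σ|/2 = 269.

269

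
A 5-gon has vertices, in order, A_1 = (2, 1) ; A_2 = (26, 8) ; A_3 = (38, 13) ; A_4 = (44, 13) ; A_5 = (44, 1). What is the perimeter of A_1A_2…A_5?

|A_1A_2| = √((24)² + (7)²) = √625 = 25
|A_2A_3| = √((12)² + (5)²) = √169 = 13
|A_3A_4| = √((6)² + (0)²) = √36 = 6
|A_4A_5| = √((0)² + (-12)²) = √144 = 12
|A_5A_1| = √((-42)² + (0)²) = √1764 = 42
Perimeter = 25 + 13 + 6 + 12 + 42 = 98.

98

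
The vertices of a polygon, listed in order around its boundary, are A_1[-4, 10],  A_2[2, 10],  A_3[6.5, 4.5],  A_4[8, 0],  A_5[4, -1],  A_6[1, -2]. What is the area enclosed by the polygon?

Σ = (-60) + (-56) + (-36) + (-8) + (-7) + (2) = -165
Area = |Σ|/2 = 82.5.

82.5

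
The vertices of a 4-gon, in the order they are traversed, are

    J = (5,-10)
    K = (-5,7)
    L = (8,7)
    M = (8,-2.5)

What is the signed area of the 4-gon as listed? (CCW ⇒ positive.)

-124.75

Apply the shoelace formula: 2A = Σ (x_i·y_{i+1} − x_{i+1}·y_i), indices taken mod 4.
J→K: (5)(7) − (-5)(-10) = -15
K→L: (-5)(7) − (8)(7) = -91
L→M: (8)(-2.5) − (8)(7) = -76
M→J: (8)(-10) − (5)(-2.5) = -67.5
Σ = -249.5
Signed area = Σ/2 = -124.75 (negative ⇒ clockwise traversal).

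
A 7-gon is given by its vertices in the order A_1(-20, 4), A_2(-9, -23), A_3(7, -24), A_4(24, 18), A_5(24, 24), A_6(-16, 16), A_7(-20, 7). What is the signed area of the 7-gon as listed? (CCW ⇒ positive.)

1377.5

Apply Gauss's area formula: 2A = Σ (x_i·y_{i+1} − x_{i+1}·y_i), indices taken mod 7.
Σ = (496) + (377) + (702) + (144) + (768) + (208) + (60) = 2755
Signed area = Σ/2 = 1377.5 (positive ⇒ counter-clockwise traversal).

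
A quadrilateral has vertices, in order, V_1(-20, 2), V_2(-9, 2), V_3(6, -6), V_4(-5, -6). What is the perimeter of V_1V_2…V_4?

|V_1V_2| = √((11)² + (0)²) = √121 = 11
|V_2V_3| = √((15)² + (-8)²) = √289 = 17
|V_3V_4| = √((-11)² + (0)²) = √121 = 11
|V_4V_1| = √((-15)² + (8)²) = √289 = 17
Perimeter = 11 + 17 + 11 + 17 = 56.

56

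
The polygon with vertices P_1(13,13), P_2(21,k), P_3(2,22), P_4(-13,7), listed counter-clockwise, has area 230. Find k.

Write out the shoelace sum; only the two edges meeting at P_2 involve k:
2·Area = [(13·k − 21·13) + (21·22 − 2·k)] + 40
       = 11·k + 229 = 460
⇒ k = 21.

21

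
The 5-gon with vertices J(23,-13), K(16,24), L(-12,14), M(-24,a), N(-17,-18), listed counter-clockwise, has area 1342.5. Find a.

2

The doubled signed area Σ (x_i y_{i+1} − x_{i+1} y_i) is linear in a.
With a=0 it equals 2675; the coefficient of a is 5 (from the two edges through M).
So 5·a + 2675 = 2·1342.5 = 2685 ⇒ a = 2.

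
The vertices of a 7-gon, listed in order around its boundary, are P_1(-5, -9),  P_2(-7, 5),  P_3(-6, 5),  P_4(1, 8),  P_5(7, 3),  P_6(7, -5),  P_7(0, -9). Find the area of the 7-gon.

Apply the surveyor's formula: 2A = Σ (x_i·y_{i+1} − x_{i+1}·y_i), indices taken mod 7.
Σ = (-88) + (-5) + (-53) + (-53) + (-56) + (-63) + (-45) = -363
Area = |Σ|/2 = 181.5.

181.5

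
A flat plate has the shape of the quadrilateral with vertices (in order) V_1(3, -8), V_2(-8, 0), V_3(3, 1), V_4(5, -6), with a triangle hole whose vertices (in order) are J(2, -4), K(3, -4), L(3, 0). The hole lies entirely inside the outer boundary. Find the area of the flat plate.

56.5

Outer boundary:
Apply the shoelace formula: 2A = Σ (x_i·y_{i+1} − x_{i+1}·y_i), indices taken mod 4.
V_1→V_2: (3)(0) − (-8)(-8) = -64
V_2→V_3: (-8)(1) − (3)(0) = -8
V_3→V_4: (3)(-6) − (5)(1) = -23
V_4→V_1: (5)(-8) − (3)(-6) = -22
Σ = -117
Area = |Σ|/2 = 58.5.
Hole:
Apply the surveyor's formula: 2A = Σ (x_i·y_{i+1} − x_{i+1}·y_i), indices taken mod 3.
Cross-terms: 4, 12, -12  ⇒  Σ = 4
Area = |Σ|/2 = 2.
Net area = 58.5 − 2 = 56.5.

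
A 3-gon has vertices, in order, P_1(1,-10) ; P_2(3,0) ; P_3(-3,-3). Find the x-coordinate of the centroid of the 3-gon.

Apply the shoelace (surveyor's) formula. First the cross-terms c_i = x_i·y_{i+1} − x_{i+1}·y_i:
  30, -9, 33  ⇒  2A = 54, A = 27.
Then Σ (x_i + x_{i+1})·c_i = 54, so x̄ = 54 / (6·27) = 1/3.

1/3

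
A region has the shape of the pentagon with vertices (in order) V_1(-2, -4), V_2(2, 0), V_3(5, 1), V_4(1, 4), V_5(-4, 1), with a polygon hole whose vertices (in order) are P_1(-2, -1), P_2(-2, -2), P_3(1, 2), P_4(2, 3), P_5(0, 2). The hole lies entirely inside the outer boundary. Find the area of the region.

Outer boundary:
V_1→V_2: (-2)(0) − (2)(-4) = 8
V_2→V_3: (2)(1) − (5)(0) = 2
V_3→V_4: (5)(4) − (1)(1) = 19
V_4→V_5: (1)(1) − (-4)(4) = 17
V_5→V_1: (-4)(-4) − (-2)(1) = 18
Σ = 64
Area = |Σ|/2 = 32.
Hole:
Apply Gauss's area formula: 2A = Σ (x_i·y_{i+1} − x_{i+1}·y_i), indices taken mod 5.
P_1→P_2: (-2)(-2) − (-2)(-1) = 2
P_2→P_3: (-2)(2) − (1)(-2) = -2
P_3→P_4: (1)(3) − (2)(2) = -1
P_4→P_5: (2)(2) − (0)(3) = 4
P_5→P_1: (0)(-1) − (-2)(2) = 4
Σ = 7
Area = |Σ|/2 = 3.5.
Net area = 32 − 3.5 = 28.5.

28.5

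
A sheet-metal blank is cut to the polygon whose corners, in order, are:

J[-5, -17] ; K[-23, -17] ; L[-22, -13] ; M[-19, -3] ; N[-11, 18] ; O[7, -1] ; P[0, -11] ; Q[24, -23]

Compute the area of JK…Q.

Apply the surveyor's formula: 2A = Σ (x_i·y_{i+1} − x_{i+1}·y_i), indices taken mod 8.
Σ = (-306) + (-75) + (-181) + (-375) + (-115) + (-77) + (264) + (-523) = -1388
Area = |Σ|/2 = 694.

694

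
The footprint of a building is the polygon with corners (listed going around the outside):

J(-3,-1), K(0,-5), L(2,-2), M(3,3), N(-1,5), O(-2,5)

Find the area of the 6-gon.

Apply the shoelace (surveyor's) formula: 2A = Σ (x_i·y_{i+1} − x_{i+1}·y_i), indices taken mod 6.
J→K: (-3)(-5) − (0)(-1) = 15
K→L: (0)(-2) − (2)(-5) = 10
L→M: (2)(3) − (3)(-2) = 12
M→N: (3)(5) − (-1)(3) = 18
N→O: (-1)(5) − (-2)(5) = 5
O→J: (-2)(-1) − (-3)(5) = 17
Σ = 77
Area = |Σ|/2 = 38.5.

38.5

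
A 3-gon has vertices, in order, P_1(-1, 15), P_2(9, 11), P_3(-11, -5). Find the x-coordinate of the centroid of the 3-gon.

Apply Gauss's area formula. First the cross-terms c_i = x_i·y_{i+1} − x_{i+1}·y_i:
  -146, 76, -170  ⇒  2A = -240, A = -120.
Then Σ (x_i + x_{i+1})·c_i = 720, so x̄ = 720 / (6·(-120)) = -1.

-1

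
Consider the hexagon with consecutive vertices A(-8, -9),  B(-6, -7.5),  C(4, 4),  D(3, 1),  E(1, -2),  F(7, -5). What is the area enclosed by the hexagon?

Apply the surveyor's formula: 2A = Σ (x_i·y_{i+1} − x_{i+1}·y_i), indices taken mod 6.
Σ = (6) + (6) + (-8) + (-7) + (9) + (-103) = -97
Area = |Σ|/2 = 48.5.

48.5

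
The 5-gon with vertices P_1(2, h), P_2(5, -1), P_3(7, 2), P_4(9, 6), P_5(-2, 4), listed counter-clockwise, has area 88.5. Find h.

-14

Write out the shoelace sum; only the two edges meeting at P_1 involve h:
2·Area = [((-2)·h − 2·4) + (2·(-1) − 5·h)] + 89
       = -7·h + 79 = 177
⇒ h = -14.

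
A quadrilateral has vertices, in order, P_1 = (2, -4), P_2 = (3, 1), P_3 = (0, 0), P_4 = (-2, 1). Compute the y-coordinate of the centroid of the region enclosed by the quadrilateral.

Apply the shoelace (surveyor's) formula. First the cross-terms c_i = x_i·y_{i+1} − x_{i+1}·y_i:
  14, 0, 0, 6  ⇒  2A = 20, A = 10.
Then Σ (y_i + y_{i+1})·c_i = -60, so ȳ = -60 / (6·10) = -1.

-1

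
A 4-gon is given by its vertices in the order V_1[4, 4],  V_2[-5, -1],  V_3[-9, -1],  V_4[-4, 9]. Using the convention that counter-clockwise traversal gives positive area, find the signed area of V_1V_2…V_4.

-62.5

Apply Gauss's area formula: 2A = Σ (x_i·y_{i+1} − x_{i+1}·y_i), indices taken mod 4.
Cross-terms: 16, -4, -85, -52  ⇒  Σ = -125
Signed area = Σ/2 = -62.5 (negative ⇒ clockwise traversal).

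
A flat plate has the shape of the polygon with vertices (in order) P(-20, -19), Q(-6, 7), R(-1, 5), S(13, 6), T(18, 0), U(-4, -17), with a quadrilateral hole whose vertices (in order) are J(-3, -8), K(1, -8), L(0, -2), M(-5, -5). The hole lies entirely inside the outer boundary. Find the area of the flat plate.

490.5

Outer boundary:
Σ = (-254) + (-23) + (-71) + (-108) + (-306) + (-264) = -1026
Area = |Σ|/2 = 513.
Hole:
Apply the surveyor's formula: 2A = Σ (x_i·y_{i+1} − x_{i+1}·y_i), indices taken mod 4.
Cross-terms: 32, -2, -10, 25  ⇒  Σ = 45
Area = |Σ|/2 = 22.5.
Net area = 513 − 22.5 = 490.5.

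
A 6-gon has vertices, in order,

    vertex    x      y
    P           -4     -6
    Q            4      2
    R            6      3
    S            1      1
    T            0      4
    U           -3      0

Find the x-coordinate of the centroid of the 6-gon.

Apply the surveyor's formula. First the cross-terms c_i = x_i·y_{i+1} − x_{i+1}·y_i:
  16, 0, 3, 4, 12, 18  ⇒  2A = 53, A = 26.5.
Then Σ (x_i + x_{i+1})·c_i = -137, so x̄ = -137 / (6·26.5) = -137/159.

-137/159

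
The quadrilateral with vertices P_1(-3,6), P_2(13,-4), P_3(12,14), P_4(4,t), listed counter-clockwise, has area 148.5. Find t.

11

The doubled signed area Σ (x_i y_{i+1} − x_{i+1} y_i) is linear in t.
With t=0 it equals 132; the coefficient of t is 15 (from the two edges through P_4).
So 15·t + 132 = 2·148.5 = 297 ⇒ t = 11.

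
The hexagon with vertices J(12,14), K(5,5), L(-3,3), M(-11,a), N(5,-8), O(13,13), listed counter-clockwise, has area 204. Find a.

Write out the shoelace sum; only the two edges meeting at M involve a:
2·Area = [((-3)·a − (-11)·3) + ((-11)·(-8) − 5·a)] + 215
       = -8·a + 336 = 408
⇒ a = -9.

-9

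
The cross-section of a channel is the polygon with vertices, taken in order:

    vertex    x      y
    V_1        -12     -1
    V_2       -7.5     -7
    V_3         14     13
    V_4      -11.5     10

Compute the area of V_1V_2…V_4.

249

V_1→V_2: (-12)(-7) − (-7.5)(-1) = 76.5
V_2→V_3: (-7.5)(13) − (14)(-7) = 0.5
V_3→V_4: (14)(10) − (-11.5)(13) = 289.5
V_4→V_1: (-11.5)(-1) − (-12)(10) = 131.5
Σ = 498
Area = |Σ|/2 = 249.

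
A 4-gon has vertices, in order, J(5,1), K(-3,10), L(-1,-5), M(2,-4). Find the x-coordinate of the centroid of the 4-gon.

Apply the surveyor's formula. First the cross-terms c_i = x_i·y_{i+1} − x_{i+1}·y_i:
  53, 25, 14, 22  ⇒  2A = 114, A = 57.
Then Σ (x_i + x_{i+1})·c_i = 174, so x̄ = 174 / (6·57) = 29/57.

29/57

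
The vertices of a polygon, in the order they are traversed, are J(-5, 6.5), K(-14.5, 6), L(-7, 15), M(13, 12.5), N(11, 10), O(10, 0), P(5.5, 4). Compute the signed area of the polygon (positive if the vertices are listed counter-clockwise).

-202.75

Apply Gauss's area formula: 2A = Σ (x_i·y_{i+1} − x_{i+1}·y_i), indices taken mod 7.
Cross-terms: 64.25, -175.5, -282.5, -7.5, -100, 40, 55.75  ⇒  Σ = -405.5
Signed area = Σ/2 = -202.75 (negative ⇒ clockwise traversal).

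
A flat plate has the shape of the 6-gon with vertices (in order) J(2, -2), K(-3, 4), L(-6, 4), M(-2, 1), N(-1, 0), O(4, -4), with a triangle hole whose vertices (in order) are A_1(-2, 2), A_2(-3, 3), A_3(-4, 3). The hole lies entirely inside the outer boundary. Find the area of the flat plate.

Outer boundary:
Apply Gauss's area formula: 2A = Σ (x_i·y_{i+1} − x_{i+1}·y_i), indices taken mod 6.
Σ = (2) + (12) + (2) + (1) + (4) + (0) = 21
Area = |Σ|/2 = 10.5.
Hole:
Apply Gauss's area formula: 2A = Σ (x_i·y_{i+1} − x_{i+1}·y_i), indices taken mod 3.
Σ = (0) + (3) + (-2) = 1
Area = |Σ|/2 = 0.5.
Net area = 10.5 − 0.5 = 10.

10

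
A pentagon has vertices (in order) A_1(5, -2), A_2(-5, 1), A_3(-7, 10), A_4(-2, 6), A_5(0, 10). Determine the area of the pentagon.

Apply Gauss's area formula: 2A = Σ (x_i·y_{i+1} − x_{i+1}·y_i), indices taken mod 5.
Σ = (-5) + (-43) + (-22) + (-20) + (-50) = -140
Area = |Σ|/2 = 70.

70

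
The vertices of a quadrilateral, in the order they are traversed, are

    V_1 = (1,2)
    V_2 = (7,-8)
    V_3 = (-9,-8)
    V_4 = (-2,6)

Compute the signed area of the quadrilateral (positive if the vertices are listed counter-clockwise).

Apply the shoelace (surveyor's) formula: 2A = Σ (x_i·y_{i+1} − x_{i+1}·y_i), indices taken mod 4.
Σ = (-22) + (-128) + (-70) + (-10) = -230
Signed area = Σ/2 = -115 (negative ⇒ clockwise traversal).

-115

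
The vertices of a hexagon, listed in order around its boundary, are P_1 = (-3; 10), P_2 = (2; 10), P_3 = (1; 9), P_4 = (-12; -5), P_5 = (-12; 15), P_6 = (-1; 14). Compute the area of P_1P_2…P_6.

P_1→P_2: (-3)(10) − (2)(10) = -50
P_2→P_3: (2)(9) − (1)(10) = 8
P_3→P_4: (1)(-5) − (-12)(9) = 103
P_4→P_5: (-12)(15) − (-12)(-5) = -240
P_5→P_6: (-12)(14) − (-1)(15) = -153
P_6→P_1: (-1)(10) − (-3)(14) = 32
Σ = -300
Area = |Σ|/2 = 150.

150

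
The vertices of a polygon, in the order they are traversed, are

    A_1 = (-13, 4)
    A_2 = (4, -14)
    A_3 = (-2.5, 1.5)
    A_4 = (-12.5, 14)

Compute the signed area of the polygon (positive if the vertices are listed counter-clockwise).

Apply the shoelace formula: 2A = Σ (x_i·y_{i+1} − x_{i+1}·y_i), indices taken mod 4.
Σ = (166) + (-29) + (-16.25) + (132) = 252.75
Signed area = Σ/2 = 126.375 (positive ⇒ counter-clockwise traversal).

126.375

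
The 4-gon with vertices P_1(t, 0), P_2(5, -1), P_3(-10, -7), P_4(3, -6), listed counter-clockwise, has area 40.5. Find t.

The doubled signed area Σ (x_i y_{i+1} − x_{i+1} y_i) is linear in t.
With t=0 it equals 36; the coefficient of t is 5 (from the two edges through P_1).
So 5·t + 36 = 2·40.5 = 81 ⇒ t = 9.

9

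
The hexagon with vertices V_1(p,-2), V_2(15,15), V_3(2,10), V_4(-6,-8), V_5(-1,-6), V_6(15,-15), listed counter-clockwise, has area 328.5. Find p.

12

Write out the shoelace sum; only the two edges meeting at V_1 involve p:
2·Area = [(15·(-2) − p·(-15)) + (p·15 − 15·(-2))] + 297
       = 30·p + 297 = 657
⇒ p = 12.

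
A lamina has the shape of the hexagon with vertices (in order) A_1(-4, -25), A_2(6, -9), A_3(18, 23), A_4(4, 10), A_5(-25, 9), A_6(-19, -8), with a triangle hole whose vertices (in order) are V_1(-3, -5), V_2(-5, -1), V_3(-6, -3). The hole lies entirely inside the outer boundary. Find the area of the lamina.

833

Outer boundary:
Σ = (186) + (300) + (88) + (286) + (371) + (443) = 1674
Area = |Σ|/2 = 837.
Hole:
Apply Gauss's area formula: 2A = Σ (x_i·y_{i+1} − x_{i+1}·y_i), indices taken mod 3.
Cross-terms: -22, 9, 21  ⇒  Σ = 8
Area = |Σ|/2 = 4.
Net area = 837 − 4 = 833.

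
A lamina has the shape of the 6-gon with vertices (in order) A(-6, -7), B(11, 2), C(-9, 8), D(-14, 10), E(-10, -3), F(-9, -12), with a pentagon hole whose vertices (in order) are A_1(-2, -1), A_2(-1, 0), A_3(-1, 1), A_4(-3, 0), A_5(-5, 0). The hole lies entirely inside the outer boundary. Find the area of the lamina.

Outer boundary:
Σ = (65) + (106) + (22) + (142) + (93) + (-9) = 419
Area = |Σ|/2 = 209.5.
Hole:
Apply the shoelace formula: 2A = Σ (x_i·y_{i+1} − x_{i+1}·y_i), indices taken mod 5.
A_1→A_2: (-2)(0) − (-1)(-1) = -1
A_2→A_3: (-1)(1) − (-1)(0) = -1
A_3→A_4: (-1)(0) − (-3)(1) = 3
A_4→A_5: (-3)(0) − (-5)(0) = 0
A_5→A_1: (-5)(-1) − (-2)(0) = 5
Σ = 6
Area = |Σ|/2 = 3.
Net area = 209.5 − 3 = 206.5.

206.5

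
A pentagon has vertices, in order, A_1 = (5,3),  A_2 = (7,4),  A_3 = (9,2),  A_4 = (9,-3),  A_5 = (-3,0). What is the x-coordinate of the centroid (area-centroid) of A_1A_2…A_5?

Apply the shoelace formula. First the cross-terms c_i = x_i·y_{i+1} − x_{i+1}·y_i:
  -1, -22, -45, -9, -9  ⇒  2A = -86, A = -43.
Then Σ (x_i + x_{i+1})·c_i = -1246, so x̄ = -1246 / (6·(-43)) = 623/129.

623/129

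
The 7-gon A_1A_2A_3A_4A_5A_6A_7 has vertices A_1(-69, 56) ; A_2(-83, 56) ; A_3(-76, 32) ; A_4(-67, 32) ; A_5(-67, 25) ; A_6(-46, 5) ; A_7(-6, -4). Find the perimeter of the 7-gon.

|A_1A_2| = √((-14)² + (0)²) = √196 = 14
|A_2A_3| = √((7)² + (-24)²) = √625 = 25
|A_3A_4| = √((9)² + (0)²) = √81 = 9
|A_4A_5| = √((0)² + (-7)²) = √49 = 7
|A_5A_6| = √((21)² + (-20)²) = √841 = 29
|A_6A_7| = √((40)² + (-9)²) = √1681 = 41
|A_7A_1| = √((-63)² + (60)²) = √7569 = 87
Perimeter = 14 + 25 + 9 + 7 + 29 + 41 + 87 = 212.

212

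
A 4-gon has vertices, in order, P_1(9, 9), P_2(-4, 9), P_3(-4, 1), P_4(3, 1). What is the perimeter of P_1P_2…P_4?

|P_1P_2| = √((-13)² + (0)²) = √169 = 13
|P_2P_3| = √((0)² + (-8)²) = √64 = 8
|P_3P_4| = √((7)² + (0)²) = √49 = 7
|P_4P_1| = √((6)² + (8)²) = √100 = 10
Perimeter = 13 + 8 + 7 + 10 = 38.

38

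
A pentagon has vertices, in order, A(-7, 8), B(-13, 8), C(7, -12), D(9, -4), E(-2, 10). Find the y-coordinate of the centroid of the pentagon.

46/91

Apply the shoelace formula. First the cross-terms c_i = x_i·y_{i+1} − x_{i+1}·y_i:
  48, 100, 80, 82, 54  ⇒  2A = 364, A = 182.
Then Σ (y_i + y_{i+1})·c_i = 552, so ȳ = 552 / (6·182) = 46/91.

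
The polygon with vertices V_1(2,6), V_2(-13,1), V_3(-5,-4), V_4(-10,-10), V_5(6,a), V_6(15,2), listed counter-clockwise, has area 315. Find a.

The doubled signed area Σ (x_i y_{i+1} − x_{i+1} y_i) is linear in a.
With a=0 it equals 305; the coefficient of a is -25 (from the two edges through V_5).
So -25·a + 305 = 2·315 = 630 ⇒ a = -13.

-13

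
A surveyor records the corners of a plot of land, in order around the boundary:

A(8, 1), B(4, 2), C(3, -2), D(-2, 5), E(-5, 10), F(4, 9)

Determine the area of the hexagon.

Apply the surveyor's formula: 2A = Σ (x_i·y_{i+1} − x_{i+1}·y_i), indices taken mod 6.
Σ = (12) + (-14) + (11) + (5) + (-85) + (-68) = -139
Area = |Σ|/2 = 69.5.

69.5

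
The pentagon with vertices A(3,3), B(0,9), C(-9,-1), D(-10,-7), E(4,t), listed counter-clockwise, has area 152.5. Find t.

-8

Write out the shoelace sum; only the two edges meeting at E involve t:
2·Area = [((-10)·t − 4·(-7)) + (4·3 − 3·t)] + 161
       = -13·t + 201 = 305
⇒ t = -8.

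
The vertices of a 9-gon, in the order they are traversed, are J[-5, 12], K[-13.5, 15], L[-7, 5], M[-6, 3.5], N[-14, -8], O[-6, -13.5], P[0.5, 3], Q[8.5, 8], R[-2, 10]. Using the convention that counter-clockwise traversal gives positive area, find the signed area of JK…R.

231.125

Cross-terms: 87, 37.5, 5.5, 97, 141, -11.25, -21.5, 101, 26  ⇒  Σ = 462.25
Signed area = Σ/2 = 231.125 (positive ⇒ counter-clockwise traversal).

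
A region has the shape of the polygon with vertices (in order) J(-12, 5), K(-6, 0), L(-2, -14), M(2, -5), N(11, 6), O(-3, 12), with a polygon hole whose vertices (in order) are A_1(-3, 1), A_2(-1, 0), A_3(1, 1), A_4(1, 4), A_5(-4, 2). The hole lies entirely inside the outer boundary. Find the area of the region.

Outer boundary:
J→K: (-12)(0) − (-6)(5) = 30
K→L: (-6)(-14) − (-2)(0) = 84
L→M: (-2)(-5) − (2)(-14) = 38
M→N: (2)(6) − (11)(-5) = 67
N→O: (11)(12) − (-3)(6) = 150
O→J: (-3)(5) − (-12)(12) = 129
Σ = 498
Area = |Σ|/2 = 249.
Hole:
Apply the shoelace (surveyor's) formula: 2A = Σ (x_i·y_{i+1} − x_{i+1}·y_i), indices taken mod 5.
Cross-terms: 1, -1, 3, 18, 2  ⇒  Σ = 23
Area = |Σ|/2 = 11.5.
Net area = 249 − 11.5 = 237.5.

237.5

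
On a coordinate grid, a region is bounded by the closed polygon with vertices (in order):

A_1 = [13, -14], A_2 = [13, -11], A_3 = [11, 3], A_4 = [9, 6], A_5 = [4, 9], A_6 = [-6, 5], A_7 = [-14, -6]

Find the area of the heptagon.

Cross-terms: 39, 160, 39, 57, 74, 106, 274  ⇒  Σ = 749
Area = |Σ|/2 = 374.5.

374.5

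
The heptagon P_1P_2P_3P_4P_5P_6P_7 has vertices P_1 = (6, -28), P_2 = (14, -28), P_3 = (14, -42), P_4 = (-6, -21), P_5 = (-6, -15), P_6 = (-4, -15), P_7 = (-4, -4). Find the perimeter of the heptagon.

|P_1P_2| = √((8)² + (0)²) = √64 = 8
|P_2P_3| = √((0)² + (-14)²) = √196 = 14
|P_3P_4| = √((-20)² + (21)²) = √841 = 29
|P_4P_5| = √((0)² + (6)²) = √36 = 6
|P_5P_6| = √((2)² + (0)²) = √4 = 2
|P_6P_7| = √((0)² + (11)²) = √121 = 11
|P_7P_1| = √((10)² + (-24)²) = √676 = 26
Perimeter = 8 + 14 + 29 + 6 + 2 + 11 + 26 = 96.

96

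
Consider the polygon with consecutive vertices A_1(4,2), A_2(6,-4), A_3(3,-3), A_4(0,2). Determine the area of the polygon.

18

Apply Gauss's area formula: 2A = Σ (x_i·y_{i+1} − x_{i+1}·y_i), indices taken mod 4.
Σ = (-28) + (-6) + (6) + (-8) = -36
Area = |Σ|/2 = 18.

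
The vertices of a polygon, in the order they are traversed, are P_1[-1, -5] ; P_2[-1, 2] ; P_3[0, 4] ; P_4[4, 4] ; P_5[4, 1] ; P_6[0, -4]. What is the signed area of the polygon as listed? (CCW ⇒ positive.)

-29.5

Apply the shoelace formula: 2A = Σ (x_i·y_{i+1} − x_{i+1}·y_i), indices taken mod 6.
Σ = (-7) + (-4) + (-16) + (-12) + (-16) + (-4) = -59
Signed area = Σ/2 = -29.5 (negative ⇒ clockwise traversal).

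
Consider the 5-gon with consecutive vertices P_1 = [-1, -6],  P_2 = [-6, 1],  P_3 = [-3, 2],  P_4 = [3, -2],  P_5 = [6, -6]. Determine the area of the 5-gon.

Σ = (-37) + (-9) + (0) + (-6) + (-42) = -94
Area = |Σ|/2 = 47.

47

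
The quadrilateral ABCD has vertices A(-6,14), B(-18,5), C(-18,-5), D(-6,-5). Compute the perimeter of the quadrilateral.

|AB| = √((-12)² + (-9)²) = √225 = 15
|BC| = √((0)² + (-10)²) = √100 = 10
|CD| = √((12)² + (0)²) = √144 = 12
|DA| = √((0)² + (19)²) = √361 = 19
Perimeter = 15 + 10 + 12 + 19 = 56.

56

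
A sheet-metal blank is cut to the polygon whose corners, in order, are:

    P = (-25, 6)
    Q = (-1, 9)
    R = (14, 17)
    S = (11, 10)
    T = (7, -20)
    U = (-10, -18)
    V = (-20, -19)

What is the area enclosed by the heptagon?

895

Σ = (-219) + (-143) + (-47) + (-290) + (-326) + (-170) + (-595) = -1790
Area = |Σ|/2 = 895.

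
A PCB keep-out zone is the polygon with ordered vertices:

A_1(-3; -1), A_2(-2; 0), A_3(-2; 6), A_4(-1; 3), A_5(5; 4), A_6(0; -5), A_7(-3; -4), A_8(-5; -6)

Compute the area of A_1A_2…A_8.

44

Apply the surveyor's formula: 2A = Σ (x_i·y_{i+1} − x_{i+1}·y_i), indices taken mod 8.
Σ = (-2) + (-12) + (0) + (-19) + (-25) + (-15) + (-2) + (-13) = -88
Area = |Σ|/2 = 44.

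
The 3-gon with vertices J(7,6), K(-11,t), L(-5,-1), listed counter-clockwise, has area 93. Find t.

Write out the shoelace sum; only the two edges meeting at K involve t:
2·Area = [(7·t − (-11)·6) + ((-11)·(-1) − (-5)·t)] + -23
       = 12·t + 54 = 186
⇒ t = 11.

11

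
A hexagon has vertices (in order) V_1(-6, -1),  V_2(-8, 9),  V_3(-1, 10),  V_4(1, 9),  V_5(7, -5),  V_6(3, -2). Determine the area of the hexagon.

Apply the shoelace formula: 2A = Σ (x_i·y_{i+1} − x_{i+1}·y_i), indices taken mod 6.
Σ = (-62) + (-71) + (-19) + (-68) + (1) + (-15) = -234
Area = |Σ|/2 = 117.

117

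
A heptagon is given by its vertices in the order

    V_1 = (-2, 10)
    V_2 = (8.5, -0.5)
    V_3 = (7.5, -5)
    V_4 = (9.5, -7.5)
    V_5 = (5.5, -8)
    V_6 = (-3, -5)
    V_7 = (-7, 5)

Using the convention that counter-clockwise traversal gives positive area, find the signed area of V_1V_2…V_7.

Apply the shoelace (surveyor's) formula: 2A = Σ (x_i·y_{i+1} − x_{i+1}·y_i), indices taken mod 7.
V_1→V_2: (-2)(-0.5) − (8.5)(10) = -84
V_2→V_3: (8.5)(-5) − (7.5)(-0.5) = -38.75
V_3→V_4: (7.5)(-7.5) − (9.5)(-5) = -8.75
V_4→V_5: (9.5)(-8) − (5.5)(-7.5) = -34.75
V_5→V_6: (5.5)(-5) − (-3)(-8) = -51.5
V_6→V_7: (-3)(5) − (-7)(-5) = -50
V_7→V_1: (-7)(10) − (-2)(5) = -60
Σ = -327.75
Signed area = Σ/2 = -163.875 (negative ⇒ clockwise traversal).

-163.875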